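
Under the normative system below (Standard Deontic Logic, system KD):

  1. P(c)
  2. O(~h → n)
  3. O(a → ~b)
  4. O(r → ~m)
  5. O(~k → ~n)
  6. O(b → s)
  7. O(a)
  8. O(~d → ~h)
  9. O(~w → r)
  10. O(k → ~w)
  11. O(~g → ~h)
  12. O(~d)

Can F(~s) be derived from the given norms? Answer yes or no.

Premise 6 is O(b → s), but O(b) is not derivable from the premises, so it does not yield O(s).
No other premise forces O(s). An ideal world satisfying every premise can still have ~s true, so F(~s) is not derivable.

No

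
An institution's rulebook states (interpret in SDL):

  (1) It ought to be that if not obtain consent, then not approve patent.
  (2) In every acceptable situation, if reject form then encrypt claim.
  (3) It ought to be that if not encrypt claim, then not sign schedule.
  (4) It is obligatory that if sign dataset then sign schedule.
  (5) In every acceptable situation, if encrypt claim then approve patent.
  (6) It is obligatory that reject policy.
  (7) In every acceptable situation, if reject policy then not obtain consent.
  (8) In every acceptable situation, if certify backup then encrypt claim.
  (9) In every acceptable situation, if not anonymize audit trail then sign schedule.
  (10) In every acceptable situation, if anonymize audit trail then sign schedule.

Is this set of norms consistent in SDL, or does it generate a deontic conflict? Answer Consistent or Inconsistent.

Premises 10 and 9 cover both cases: O(anonymize_audit_trail → sign_schedule) and O(¬anonymize_audit_trail → sign_schedule). Since anonymize_audit_trail ∨ ¬anonymize_audit_trail is a tautology, O(sign_schedule) follows.
Premise 3, O(¬encrypt_claim → ¬sign_schedule), contraposes to O(sign_schedule → encrypt_claim); with O(sign_schedule) we get O(encrypt_claim).
Premise 5 is O(encrypt_claim → approve_patent); since O(encrypt_claim), deontic closure gives O(approve_patent).
The contrapositive of premise 1 (O(¬obtain_consent → ¬approve_patent)) is O(approve_patent → obtain_consent), and O(approve_patent) is already established, so O(obtain_consent).
The contrapositive of premise 7 (O(reject_policy → ¬obtain_consent)) is O(obtain_consent → ¬reject_policy), and O(obtain_consent) is already established, so O(¬reject_policy).
However, premise 6 gives O(reject_policy).
We now have both O(¬reject_policy) and O(reject_policy) — reject_policy is simultaneously obligatory and forbidden, violating the D-axiom.

Inconsistent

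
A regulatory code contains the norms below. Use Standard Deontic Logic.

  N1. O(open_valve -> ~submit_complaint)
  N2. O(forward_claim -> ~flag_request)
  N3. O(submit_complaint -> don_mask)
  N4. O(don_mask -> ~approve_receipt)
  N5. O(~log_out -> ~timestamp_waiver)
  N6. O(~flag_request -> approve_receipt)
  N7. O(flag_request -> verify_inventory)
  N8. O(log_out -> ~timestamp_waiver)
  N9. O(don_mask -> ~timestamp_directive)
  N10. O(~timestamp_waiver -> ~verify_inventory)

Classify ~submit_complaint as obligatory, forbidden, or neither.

Premises 5 and 8 cover both cases: O(~log_out -> ~timestamp_waiver) and O(log_out -> ~timestamp_waiver). Since ~log_out ∨ log_out is a tautology, O(~timestamp_waiver) follows.
From O(~timestamp_waiver) and premise 10, O(~timestamp_waiver -> ~verify_inventory), we obtain O(~verify_inventory).
The contrapositive of premise 7 (O(flag_request -> verify_inventory)) is O(~verify_inventory -> ~flag_request), and O(~verify_inventory) is already established, so O(~flag_request).
With premise 6, O(~flag_request -> approve_receipt), the K-axiom yields O(approve_receipt).
Premise 4 is O(don_mask -> ~approve_receipt); contrapositively O(approve_receipt -> ~don_mask). Since O(approve_receipt) holds, K gives O(~don_mask).
Premise 3, O(submit_complaint -> don_mask), contraposes to O(~don_mask -> ~submit_complaint); with O(~don_mask) we get O(~submit_complaint).
Premises 1, 2, 9 do not contribute to this derivation.
Hence ~submit_complaint is obligatory.

Obligatory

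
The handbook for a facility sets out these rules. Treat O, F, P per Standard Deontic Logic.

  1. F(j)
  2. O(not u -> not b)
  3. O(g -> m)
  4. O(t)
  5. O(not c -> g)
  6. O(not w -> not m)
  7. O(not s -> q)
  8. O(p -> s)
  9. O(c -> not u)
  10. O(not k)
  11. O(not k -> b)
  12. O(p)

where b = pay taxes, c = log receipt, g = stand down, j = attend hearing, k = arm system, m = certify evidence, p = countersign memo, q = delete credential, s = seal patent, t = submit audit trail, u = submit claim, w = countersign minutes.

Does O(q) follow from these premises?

Premise 7 is O(not s -> q), but O(not s) is not derivable from the premises, so it does not yield O(q).
No other premise forces O(q). An ideal world satisfying every premise can still have q false, so O(q) is not derivable.

No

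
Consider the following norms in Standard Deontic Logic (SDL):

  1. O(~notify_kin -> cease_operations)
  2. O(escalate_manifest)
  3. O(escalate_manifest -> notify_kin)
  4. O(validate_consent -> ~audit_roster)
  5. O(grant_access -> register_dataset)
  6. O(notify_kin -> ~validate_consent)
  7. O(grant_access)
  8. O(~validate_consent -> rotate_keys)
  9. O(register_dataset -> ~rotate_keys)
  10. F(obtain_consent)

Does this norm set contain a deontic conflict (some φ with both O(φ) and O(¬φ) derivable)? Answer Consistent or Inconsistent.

Inconsistent

From premise 2 we have O(escalate_manifest).
Applying K to premise 3 (O(escalate_manifest -> notify_kin)) and O(escalate_manifest) yields O(notify_kin).
Premise 6 is O(notify_kin -> ~validate_consent); since O(notify_kin), deontic closure gives O(~validate_consent).
Premise 8 is O(~validate_consent -> rotate_keys); since O(~validate_consent), deontic closure gives O(rotate_keys).
Premise 9, O(register_dataset -> ~rotate_keys), contraposes to O(rotate_keys -> ~register_dataset); with O(rotate_keys) we get O(~register_dataset).
The contrapositive of premise 5 (O(grant_access -> register_dataset)) is O(~register_dataset -> ~grant_access), and O(~register_dataset) is already established, so O(~grant_access).
But premise 7 directly asserts O(grant_access).
We now have both O(~grant_access) and O(grant_access) — grant_access is simultaneously obligatory and forbidden, violating the D-axiom.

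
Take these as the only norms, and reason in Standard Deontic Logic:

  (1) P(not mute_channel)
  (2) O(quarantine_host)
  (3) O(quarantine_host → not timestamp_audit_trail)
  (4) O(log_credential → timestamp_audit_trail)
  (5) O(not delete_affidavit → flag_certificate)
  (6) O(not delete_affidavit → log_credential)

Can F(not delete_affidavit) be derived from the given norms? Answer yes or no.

Premise 2 states O(quarantine_host) outright.
Premise 3 is O(quarantine_host → not timestamp_audit_trail); since O(quarantine_host), deontic closure gives O(not timestamp_audit_trail).
Premise 4, O(log_credential → timestamp_audit_trail), contraposes to O(not timestamp_audit_trail → not log_credential); with O(not timestamp_audit_trail) we get O(not log_credential).
Premise 6, O(not delete_affidavit → log_credential), contraposes to O(not log_credential → delete_affidavit); with O(not log_credential) we get O(delete_affidavit).
Premises 1, 5 do not contribute to this derivation.
So O(delete_affidavit) holds, i.e. F(not delete_affidavit). The claim follows.

Yes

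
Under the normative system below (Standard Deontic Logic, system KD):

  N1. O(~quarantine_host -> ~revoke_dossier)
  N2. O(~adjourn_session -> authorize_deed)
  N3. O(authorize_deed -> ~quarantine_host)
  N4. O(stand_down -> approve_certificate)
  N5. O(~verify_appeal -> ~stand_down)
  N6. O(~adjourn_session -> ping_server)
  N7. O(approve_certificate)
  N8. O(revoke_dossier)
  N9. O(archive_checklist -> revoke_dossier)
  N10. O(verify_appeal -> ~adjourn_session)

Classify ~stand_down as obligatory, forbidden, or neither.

Obligatory

Premise 8 states O(revoke_dossier) outright.
Premise 1, O(~quarantine_host -> ~revoke_dossier), contraposes to O(revoke_dossier -> quarantine_host); with O(revoke_dossier) we get O(quarantine_host).
Premise 3 is O(authorize_deed -> ~quarantine_host); contrapositively O(quarantine_host -> ~authorize_deed). Since O(quarantine_host) holds, K gives O(~authorize_deed).
The contrapositive of premise 2 (O(~adjourn_session -> authorize_deed)) is O(~authorize_deed -> adjourn_session), and O(~authorize_deed) is already established, so O(adjourn_session).
Premise 10 is O(verify_appeal -> ~adjourn_session); contrapositively O(adjourn_session -> ~verify_appeal). Since O(adjourn_session) holds, K gives O(~verify_appeal).
With premise 5, O(~verify_appeal -> ~stand_down), the K-axiom yields O(~stand_down).
Premises 4, 6, 7, 9 do not contribute to this derivation.
Hence ~stand_down is obligatory.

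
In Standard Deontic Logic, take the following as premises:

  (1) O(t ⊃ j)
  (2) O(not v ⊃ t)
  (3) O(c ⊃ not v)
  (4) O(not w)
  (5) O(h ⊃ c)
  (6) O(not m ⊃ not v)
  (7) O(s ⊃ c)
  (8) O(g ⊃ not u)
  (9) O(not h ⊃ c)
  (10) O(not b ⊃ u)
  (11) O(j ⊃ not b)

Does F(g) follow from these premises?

Yes

Premises 9 and 5 cover both cases: O(not h ⊃ c) and O(h ⊃ c). Since not h ∨ h is a tautology, O(c) follows.
With premise 3, O(c ⊃ not v), the K-axiom yields O(not v).
Premise 2 is O(not v ⊃ t); since O(not v), deontic closure gives O(t).
With premise 1, O(t ⊃ j), the K-axiom yields O(j).
Premise 11 is O(j ⊃ not b); since O(j), deontic closure gives O(not b).
Premise 10 is O(not b ⊃ u); since O(not b), deontic closure gives O(u).
Premise 8, O(g ⊃ not u), contraposes to O(u ⊃ not g); with O(u) we get O(not g).
Premises 4, 6, 7 do not contribute to this derivation.
So O(not g) holds, i.e. F(g). The claim follows.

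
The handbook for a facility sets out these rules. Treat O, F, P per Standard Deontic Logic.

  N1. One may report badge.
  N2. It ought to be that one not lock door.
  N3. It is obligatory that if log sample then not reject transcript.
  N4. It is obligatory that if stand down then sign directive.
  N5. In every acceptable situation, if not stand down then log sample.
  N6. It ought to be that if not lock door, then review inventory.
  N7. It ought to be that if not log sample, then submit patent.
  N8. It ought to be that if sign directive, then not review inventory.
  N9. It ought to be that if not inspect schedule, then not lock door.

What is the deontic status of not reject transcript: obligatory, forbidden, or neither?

Obligatory

Premise 2 states O(¬lock_door) outright.
From O(¬lock_door) and premise 6, O(¬lock_door → review_inventory), we obtain O(review_inventory).
Premise 8 is O(sign_directive → ¬review_inventory); contrapositively O(review_inventory → ¬sign_directive). Since O(review_inventory) holds, K gives O(¬sign_directive).
The contrapositive of premise 4 (O(stand_down → sign_directive)) is O(¬sign_directive → ¬stand_down), and O(¬sign_directive) is already established, so O(¬stand_down).
With premise 5, O(¬stand_down → log_sample), the K-axiom yields O(log_sample).
Premise 3 is O(log_sample → ¬reject_transcript); since O(log_sample), deontic closure gives O(¬reject_transcript).
Premises 1, 7, 9 do not contribute to this derivation.
Hence ¬reject_transcript is obligatory.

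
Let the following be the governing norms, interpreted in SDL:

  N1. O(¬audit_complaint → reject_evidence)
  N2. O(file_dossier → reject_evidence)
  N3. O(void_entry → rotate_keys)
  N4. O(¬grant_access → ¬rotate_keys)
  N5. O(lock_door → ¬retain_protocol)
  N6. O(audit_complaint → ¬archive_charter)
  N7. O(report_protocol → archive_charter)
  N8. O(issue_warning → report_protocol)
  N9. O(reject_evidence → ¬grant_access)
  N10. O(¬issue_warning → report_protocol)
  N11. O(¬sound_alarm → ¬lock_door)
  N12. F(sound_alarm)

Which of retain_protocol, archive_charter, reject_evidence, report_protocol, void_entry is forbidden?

By case analysis on issue_warning: premise 8 gives O(issue_warning → report_protocol) and premise 10 gives O(¬issue_warning → report_protocol), so O(report_protocol) either way.
Applying K to premise 7 (O(report_protocol → archive_charter)) and O(report_protocol) yields O(archive_charter).
Premise 6 is O(audit_complaint → ¬archive_charter); contrapositively O(archive_charter → ¬audit_complaint). Since O(archive_charter) holds, K gives O(¬audit_complaint).
With premise 1, O(¬audit_complaint → reject_evidence), the K-axiom yields O(reject_evidence).
Premise 9 is O(reject_evidence → ¬grant_access); since O(reject_evidence), deontic closure gives O(¬grant_access).
Premise 4 is O(¬grant_access → ¬rotate_keys); since O(¬grant_access), deontic closure gives O(¬rotate_keys).
The contrapositive of premise 3 (O(void_entry → rotate_keys)) is O(¬rotate_keys → ¬void_entry), and O(¬rotate_keys) is already established, so O(¬void_entry).
So O(¬void_entry) holds, i.e. void_entry is forbidden. None of the other listed options is forbidden under the premises.

void_entry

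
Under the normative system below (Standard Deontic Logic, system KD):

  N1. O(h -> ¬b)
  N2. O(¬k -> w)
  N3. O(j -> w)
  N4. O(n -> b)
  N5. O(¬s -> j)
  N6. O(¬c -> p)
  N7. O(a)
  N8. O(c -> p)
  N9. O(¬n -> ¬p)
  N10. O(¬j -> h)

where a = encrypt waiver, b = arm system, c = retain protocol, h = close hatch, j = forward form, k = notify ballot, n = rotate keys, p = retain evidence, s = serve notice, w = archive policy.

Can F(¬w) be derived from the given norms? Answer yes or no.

Yes

Premises 6 and 8 cover both cases: O(¬c -> p) and O(c -> p). Since ¬c ∨ c is a tautology, O(p) follows.
The contrapositive of premise 9 (O(¬n -> ¬p)) is O(p -> n), and O(p) is already established, so O(n).
Premise 4 is O(n -> b); since O(n), deontic closure gives O(b).
The contrapositive of premise 1 (O(h -> ¬b)) is O(b -> ¬h), and O(b) is already established, so O(¬h).
Premise 10, O(¬j -> h), contraposes to O(¬h -> j); with O(¬h) we get O(j).
With premise 3, O(j -> w), the K-axiom yields O(w).
Premises 2, 5, 7 do not contribute to this derivation.
So O(w) holds, i.e. F(¬w). The claim follows.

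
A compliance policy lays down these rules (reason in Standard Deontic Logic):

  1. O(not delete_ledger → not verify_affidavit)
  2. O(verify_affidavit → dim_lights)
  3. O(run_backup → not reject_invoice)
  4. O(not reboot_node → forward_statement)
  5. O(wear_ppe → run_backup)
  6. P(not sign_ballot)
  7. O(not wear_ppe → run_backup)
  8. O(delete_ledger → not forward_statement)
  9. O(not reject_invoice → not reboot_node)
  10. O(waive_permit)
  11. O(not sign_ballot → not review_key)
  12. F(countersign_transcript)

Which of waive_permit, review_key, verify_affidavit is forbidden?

By case analysis on not wear_ppe: premise 7 gives O(not wear_ppe → run_backup) and premise 5 gives O(wear_ppe → run_backup), so O(run_backup) either way.
From O(run_backup) and premise 3, O(run_backup → not reject_invoice), we obtain O(not reject_invoice).
From O(not reject_invoice) and premise 9, O(not reject_invoice → not reboot_node), we obtain O(not reboot_node).
With premise 4, O(not reboot_node → forward_statement), the K-axiom yields O(forward_statement).
Premise 8 is O(delete_ledger → not forward_statement); contrapositively O(forward_statement → not delete_ledger). Since O(forward_statement) holds, K gives O(not delete_ledger).
With premise 1, O(not delete_ledger → not verify_affidavit), the K-axiom yields O(not verify_affidavit).
So O(not verify_affidavit) holds, i.e. verify_affidavit is forbidden. None of the other listed options is forbidden under the premises.

verify_affidavit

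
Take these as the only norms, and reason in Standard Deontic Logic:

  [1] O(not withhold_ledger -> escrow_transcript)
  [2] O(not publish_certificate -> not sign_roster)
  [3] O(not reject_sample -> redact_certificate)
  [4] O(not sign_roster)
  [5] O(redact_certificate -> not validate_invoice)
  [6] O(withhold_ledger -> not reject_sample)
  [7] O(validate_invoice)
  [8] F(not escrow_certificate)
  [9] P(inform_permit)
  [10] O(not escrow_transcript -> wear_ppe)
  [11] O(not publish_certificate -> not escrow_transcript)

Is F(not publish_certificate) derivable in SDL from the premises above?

Yes

Premise 7 gives O(validate_invoice).
The contrapositive of premise 5 (O(redact_certificate -> not validate_invoice)) is O(validate_invoice -> not redact_certificate), and O(validate_invoice) is already established, so O(not redact_certificate).
Premise 3, O(not reject_sample -> redact_certificate), contraposes to O(not redact_certificate -> reject_sample); with O(not redact_certificate) we get O(reject_sample).
Premise 6, O(withhold_ledger -> not reject_sample), contraposes to O(reject_sample -> not withhold_ledger); with O(reject_sample) we get O(not withhold_ledger).
Applying K to premise 1 (O(not withhold_ledger -> escrow_transcript)) and O(not withhold_ledger) yields O(escrow_transcript).
The contrapositive of premise 11 (O(not publish_certificate -> not escrow_transcript)) is O(escrow_transcript -> publish_certificate), and O(escrow_transcript) is already established, so O(publish_certificate).
Premises 2, 4, 8, 9, 10 do not contribute to this derivation.
So O(publish_certificate) holds, i.e. F(not publish_certificate). The claim follows.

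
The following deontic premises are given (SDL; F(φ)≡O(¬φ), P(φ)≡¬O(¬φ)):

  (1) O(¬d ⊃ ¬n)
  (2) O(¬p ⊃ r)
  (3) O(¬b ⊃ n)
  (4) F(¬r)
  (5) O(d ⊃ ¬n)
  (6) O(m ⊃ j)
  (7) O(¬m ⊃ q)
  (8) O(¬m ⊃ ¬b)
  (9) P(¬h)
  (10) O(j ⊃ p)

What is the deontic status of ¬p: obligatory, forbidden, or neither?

Forbidden

By case analysis on ¬d: premise 1 gives O(¬d ⊃ ¬n) and premise 5 gives O(d ⊃ ¬n), so O(¬n) either way.
Premise 3, O(¬b ⊃ n), contraposes to O(¬n ⊃ b); with O(¬n) we get O(b).
The contrapositive of premise 8 (O(¬m ⊃ ¬b)) is O(b ⊃ m), and O(b) is already established, so O(m).
With premise 6, O(m ⊃ j), the K-axiom yields O(j).
Applying K to premise 10 (O(j ⊃ p)) and O(j) yields O(p).
Premises 2, 4, 7, 9 do not contribute to this derivation.
Thus O(p), which is F(¬p): ¬p is forbidden.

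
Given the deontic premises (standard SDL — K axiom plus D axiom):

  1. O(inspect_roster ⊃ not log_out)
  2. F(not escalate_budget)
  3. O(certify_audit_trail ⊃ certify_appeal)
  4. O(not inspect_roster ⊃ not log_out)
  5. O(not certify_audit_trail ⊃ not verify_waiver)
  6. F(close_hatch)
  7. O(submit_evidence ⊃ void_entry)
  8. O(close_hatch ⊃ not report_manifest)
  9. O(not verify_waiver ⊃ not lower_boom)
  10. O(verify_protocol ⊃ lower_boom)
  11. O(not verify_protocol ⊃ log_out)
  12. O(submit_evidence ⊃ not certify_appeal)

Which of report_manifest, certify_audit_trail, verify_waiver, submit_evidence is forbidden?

By case analysis on inspect_roster: premise 1 gives O(inspect_roster ⊃ not log_out) and premise 4 gives O(not inspect_roster ⊃ not log_out), so O(not log_out) either way.
Premise 11, O(not verify_protocol ⊃ log_out), contraposes to O(not log_out ⊃ verify_protocol); with O(not log_out) we get O(verify_protocol).
With premise 10, O(verify_protocol ⊃ lower_boom), the K-axiom yields O(lower_boom).
Premise 9, O(not verify_waiver ⊃ not lower_boom), contraposes to O(lower_boom ⊃ verify_waiver); with O(lower_boom) we get O(verify_waiver).
Premise 5, O(not certify_audit_trail ⊃ not verify_waiver), contraposes to O(verify_waiver ⊃ certify_audit_trail); with O(verify_waiver) we get O(certify_audit_trail).
From O(certify_audit_trail) and premise 3, O(certify_audit_trail ⊃ certify_appeal), we obtain O(certify_appeal).
Premise 12, O(submit_evidence ⊃ not certify_appeal), contraposes to O(certify_appeal ⊃ not submit_evidence); with O(certify_appeal) we get O(not submit_evidence).
So O(not submit_evidence) holds, i.e. submit_evidence is forbidden. None of the other listed options is forbidden under the premises.

submit_evidence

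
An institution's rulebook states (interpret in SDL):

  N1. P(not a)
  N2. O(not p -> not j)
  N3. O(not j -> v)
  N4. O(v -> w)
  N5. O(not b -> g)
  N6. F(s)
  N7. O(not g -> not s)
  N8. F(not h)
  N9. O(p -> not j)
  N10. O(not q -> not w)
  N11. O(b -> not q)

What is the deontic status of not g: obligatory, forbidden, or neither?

Premises 2 and 9 are O(not p -> not j) and O(p -> not j); every ideal world satisfies not p or p, so in either case not j holds — hence O(not j).
Applying K to premise 3 (O(not j -> v)) and O(not j) yields O(v).
With premise 4, O(v -> w), the K-axiom yields O(w).
The contrapositive of premise 10 (O(not q -> not w)) is O(w -> q), and O(w) is already established, so O(q).
Premise 11 is O(b -> not q); contrapositively O(q -> not b). Since O(q) holds, K gives O(not b).
From O(not b) and premise 5, O(not b -> g), we obtain O(g).
Premises 1, 6, 7, 8 do not contribute to this derivation.
Thus O(g), which is F(not g): not g is forbidden.

Forbidden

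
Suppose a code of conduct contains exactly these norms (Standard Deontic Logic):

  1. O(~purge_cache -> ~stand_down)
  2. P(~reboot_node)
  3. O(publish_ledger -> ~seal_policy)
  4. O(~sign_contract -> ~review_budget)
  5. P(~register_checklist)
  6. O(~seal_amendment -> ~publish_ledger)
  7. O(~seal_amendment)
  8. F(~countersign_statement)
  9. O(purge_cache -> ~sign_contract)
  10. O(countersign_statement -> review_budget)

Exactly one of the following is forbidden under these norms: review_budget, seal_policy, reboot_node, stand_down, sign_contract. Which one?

stand_down

Premise 8 is F(~countersign_statement), i.e. O(countersign_statement).
Premise 10 is O(countersign_statement -> review_budget); since O(countersign_statement), deontic closure gives O(review_budget).
Premise 4, O(~sign_contract -> ~review_budget), contraposes to O(review_budget -> sign_contract); with O(review_budget) we get O(sign_contract).
Premise 9, O(purge_cache -> ~sign_contract), contraposes to O(sign_contract -> ~purge_cache); with O(sign_contract) we get O(~purge_cache).
With premise 1, O(~purge_cache -> ~stand_down), the K-axiom yields O(~stand_down).
So O(~stand_down) holds, i.e. stand_down is forbidden. None of the other listed options is forbidden under the premises.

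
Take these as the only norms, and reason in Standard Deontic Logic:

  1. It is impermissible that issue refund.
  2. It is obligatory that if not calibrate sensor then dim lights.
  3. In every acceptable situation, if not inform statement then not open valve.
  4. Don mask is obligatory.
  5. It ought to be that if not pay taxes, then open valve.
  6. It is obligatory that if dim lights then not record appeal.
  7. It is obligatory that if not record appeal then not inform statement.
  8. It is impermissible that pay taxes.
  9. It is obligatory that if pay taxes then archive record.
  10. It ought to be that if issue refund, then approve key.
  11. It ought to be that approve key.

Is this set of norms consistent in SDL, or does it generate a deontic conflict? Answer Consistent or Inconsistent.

Consistent

Premise 10 is O(issue_refund → approve_key); even if O(approve_key) held, inferring O(issue_refund) would be affirming the consequent — invalid.
So O(issue_refund) is not derivable, and the apparent clash with O(¬issue_refund) does not arise.
A world satisfying every obligation exists (e.g. approve_key=true, archive_record=false, calibrate_sensor=true, dim_lights=false, don_mask=true, inform_statement=true, issue_refund=false, open_valve=true, pay_taxes=false, record_appeal=true); no atom is both obligatory and forbidden, so the set is consistent.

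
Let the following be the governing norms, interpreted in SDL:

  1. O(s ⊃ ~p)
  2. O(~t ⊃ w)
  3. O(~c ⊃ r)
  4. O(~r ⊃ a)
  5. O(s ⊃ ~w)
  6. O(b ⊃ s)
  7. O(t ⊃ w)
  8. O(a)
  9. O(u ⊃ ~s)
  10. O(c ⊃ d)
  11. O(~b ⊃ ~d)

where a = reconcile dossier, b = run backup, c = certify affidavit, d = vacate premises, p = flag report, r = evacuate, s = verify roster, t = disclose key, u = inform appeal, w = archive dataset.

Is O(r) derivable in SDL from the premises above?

By case analysis on t: premise 7 gives O(t ⊃ w) and premise 2 gives O(~t ⊃ w), so O(w) either way.
Premise 5, O(s ⊃ ~w), contraposes to O(w ⊃ ~s); with O(w) we get O(~s).
The contrapositive of premise 6 (O(b ⊃ s)) is O(~s ⊃ ~b), and O(~s) is already established, so O(~b).
With premise 11, O(~b ⊃ ~d), the K-axiom yields O(~d).
Premise 10 is O(c ⊃ d); contrapositively O(~d ⊃ ~c). Since O(~d) holds, K gives O(~c).
With premise 3, O(~c ⊃ r), the K-axiom yields O(r).
Premises 1, 4, 8, 9 do not contribute to this derivation.
So O(r) follows.

Yes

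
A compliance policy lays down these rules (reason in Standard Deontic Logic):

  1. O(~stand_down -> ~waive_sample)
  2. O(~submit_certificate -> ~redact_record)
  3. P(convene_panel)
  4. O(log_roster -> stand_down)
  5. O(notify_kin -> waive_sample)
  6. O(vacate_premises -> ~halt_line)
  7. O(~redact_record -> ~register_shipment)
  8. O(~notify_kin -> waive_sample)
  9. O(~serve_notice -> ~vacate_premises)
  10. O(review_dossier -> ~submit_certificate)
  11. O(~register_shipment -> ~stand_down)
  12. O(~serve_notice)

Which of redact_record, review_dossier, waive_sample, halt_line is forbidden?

review_dossier

By case analysis on ~notify_kin: premise 8 gives O(~notify_kin -> waive_sample) and premise 5 gives O(notify_kin -> waive_sample), so O(waive_sample) either way.
The contrapositive of premise 1 (O(~stand_down -> ~waive_sample)) is O(waive_sample -> stand_down), and O(waive_sample) is already established, so O(stand_down).
Premise 11 is O(~register_shipment -> ~stand_down); contrapositively O(stand_down -> register_shipment). Since O(stand_down) holds, K gives O(register_shipment).
Premise 7 is O(~redact_record -> ~register_shipment); contrapositively O(register_shipment -> redact_record). Since O(register_shipment) holds, K gives O(redact_record).
Premise 2 is O(~submit_certificate -> ~redact_record); contrapositively O(redact_record -> submit_certificate). Since O(redact_record) holds, K gives O(submit_certificate).
Premise 10 is O(review_dossier -> ~submit_certificate); contrapositively O(submit_certificate -> ~review_dossier). Since O(submit_certificate) holds, K gives O(~review_dossier).
So O(~review_dossier) holds, i.e. review_dossier is forbidden. None of the other listed options is forbidden under the premises.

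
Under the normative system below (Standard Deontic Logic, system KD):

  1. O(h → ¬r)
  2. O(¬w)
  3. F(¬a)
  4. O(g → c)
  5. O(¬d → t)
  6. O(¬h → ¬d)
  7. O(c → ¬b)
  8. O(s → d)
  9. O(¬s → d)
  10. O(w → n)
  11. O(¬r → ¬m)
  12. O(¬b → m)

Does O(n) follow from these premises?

Premise 10 is O(w → n), but O(w) is not derivable from the premises, so it does not yield O(n).
No other premise forces O(n). An ideal world satisfying every premise can still have n false, so O(n) is not derivable.

No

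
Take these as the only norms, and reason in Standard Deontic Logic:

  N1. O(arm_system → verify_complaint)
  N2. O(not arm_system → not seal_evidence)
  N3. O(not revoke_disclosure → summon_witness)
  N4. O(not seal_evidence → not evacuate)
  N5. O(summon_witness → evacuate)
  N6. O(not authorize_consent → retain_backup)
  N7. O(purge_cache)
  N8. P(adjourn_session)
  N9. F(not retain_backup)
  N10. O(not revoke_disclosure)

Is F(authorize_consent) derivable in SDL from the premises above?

No

Premise 6 is O(not authorize_consent → retain_backup); even if O(retain_backup) held, inferring O(not authorize_consent) would be affirming the consequent — invalid.
No other premise forces O(not authorize_consent). An ideal world satisfying every premise can still have authorize_consent true, so F(authorize_consent) is not derivable.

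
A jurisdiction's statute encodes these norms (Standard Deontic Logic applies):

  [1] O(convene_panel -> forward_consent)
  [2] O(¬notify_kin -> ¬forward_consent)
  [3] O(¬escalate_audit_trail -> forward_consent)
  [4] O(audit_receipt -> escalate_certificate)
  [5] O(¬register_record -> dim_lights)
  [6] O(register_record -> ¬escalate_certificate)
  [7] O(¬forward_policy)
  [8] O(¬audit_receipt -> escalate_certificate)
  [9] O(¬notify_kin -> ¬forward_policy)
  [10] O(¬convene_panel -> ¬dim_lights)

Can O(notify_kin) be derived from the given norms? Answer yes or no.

Premises 8 and 4 are O(¬audit_receipt -> escalate_certificate) and O(audit_receipt -> escalate_certificate); every ideal world satisfies ¬audit_receipt or audit_receipt, so in either case escalate_certificate holds — hence O(escalate_certificate).
Premise 6 is O(register_record -> ¬escalate_certificate); contrapositively O(escalate_certificate -> ¬register_record). Since O(escalate_certificate) holds, K gives O(¬register_record).
From O(¬register_record) and premise 5, O(¬register_record -> dim_lights), we obtain O(dim_lights).
Premise 10 is O(¬convene_panel -> ¬dim_lights); contrapositively O(dim_lights -> convene_panel). Since O(dim_lights) holds, K gives O(convene_panel).
With premise 1, O(convene_panel -> forward_consent), the K-axiom yields O(forward_consent).
Premise 2 is O(¬notify_kin -> ¬forward_consent); contrapositively O(forward_consent -> notify_kin). Since O(forward_consent) holds, K gives O(notify_kin).
Premises 3, 7, 9 do not contribute to this derivation.
So O(notify_kin) follows.

Yes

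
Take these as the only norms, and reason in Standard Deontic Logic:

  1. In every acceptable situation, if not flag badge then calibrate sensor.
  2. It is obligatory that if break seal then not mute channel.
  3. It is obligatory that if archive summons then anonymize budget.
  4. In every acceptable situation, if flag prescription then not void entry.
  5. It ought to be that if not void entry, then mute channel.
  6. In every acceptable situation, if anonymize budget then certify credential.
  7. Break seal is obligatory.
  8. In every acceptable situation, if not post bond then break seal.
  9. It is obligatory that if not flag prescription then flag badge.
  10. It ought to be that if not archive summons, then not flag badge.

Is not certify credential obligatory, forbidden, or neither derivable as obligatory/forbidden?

Forbidden

From premise 7 we have O(break_seal).
Premise 2 is O(break_seal → ¬mute_channel); since O(break_seal), deontic closure gives O(¬mute_channel).
Premise 5 is O(¬void_entry → mute_channel); contrapositively O(¬mute_channel → void_entry). Since O(¬mute_channel) holds, K gives O(void_entry).
The contrapositive of premise 4 (O(flag_prescription → ¬void_entry)) is O(void_entry → ¬flag_prescription), and O(void_entry) is already established, so O(¬flag_prescription).
Premise 9 is O(¬flag_prescription → flag_badge); since O(¬flag_prescription), deontic closure gives O(flag_badge).
The contrapositive of premise 10 (O(¬archive_summons → ¬flag_badge)) is O(flag_badge → archive_summons), and O(flag_badge) is already established, so O(archive_summons).
With premise 3, O(archive_summons → anonymize_budget), the K-axiom yields O(anonymize_budget).
Premise 6 is O(anonymize_budget → certify_credential); since O(anonymize_budget), deontic closure gives O(certify_credential).
Premises 1, 8 do not contribute to this derivation.
Thus O(certify_credential), which is F(¬certify_credential): ¬certify_credential is forbidden.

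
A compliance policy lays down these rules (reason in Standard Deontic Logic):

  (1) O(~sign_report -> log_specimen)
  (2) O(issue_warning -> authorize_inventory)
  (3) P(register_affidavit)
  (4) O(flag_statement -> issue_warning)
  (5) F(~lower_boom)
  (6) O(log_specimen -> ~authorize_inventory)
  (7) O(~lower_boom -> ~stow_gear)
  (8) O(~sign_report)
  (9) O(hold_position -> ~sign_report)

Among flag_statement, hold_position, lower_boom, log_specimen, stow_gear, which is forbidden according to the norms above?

Premise 8 gives O(~sign_report).
Applying K to premise 1 (O(~sign_report -> log_specimen)) and O(~sign_report) yields O(log_specimen).
Premise 6 is O(log_specimen -> ~authorize_inventory); since O(log_specimen), deontic closure gives O(~authorize_inventory).
Premise 2, O(issue_warning -> authorize_inventory), contraposes to O(~authorize_inventory -> ~issue_warning); with O(~authorize_inventory) we get O(~issue_warning).
Premise 4 is O(flag_statement -> issue_warning); contrapositively O(~issue_warning -> ~flag_statement). Since O(~issue_warning) holds, K gives O(~flag_statement).
So O(~flag_statement) holds, i.e. flag_statement is forbidden. None of the other listed options is forbidden under the premises.

flag_statement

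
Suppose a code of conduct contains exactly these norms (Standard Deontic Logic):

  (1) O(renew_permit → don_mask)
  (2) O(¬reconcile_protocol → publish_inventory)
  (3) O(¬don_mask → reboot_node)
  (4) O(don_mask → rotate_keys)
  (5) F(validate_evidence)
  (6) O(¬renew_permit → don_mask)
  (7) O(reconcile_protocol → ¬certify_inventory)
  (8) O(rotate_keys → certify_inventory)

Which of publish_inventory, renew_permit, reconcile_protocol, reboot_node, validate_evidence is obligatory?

Premises 1 and 6 cover both cases: O(renew_permit → don_mask) and O(¬renew_permit → don_mask). Since renew_permit ∨ ¬renew_permit is a tautology, O(don_mask) follows.
Premise 4 is O(don_mask → rotate_keys); since O(don_mask), deontic closure gives O(rotate_keys).
With premise 8, O(rotate_keys → certify_inventory), the K-axiom yields O(certify_inventory).
Premise 7, O(reconcile_protocol → ¬certify_inventory), contraposes to O(certify_inventory → ¬reconcile_protocol); with O(certify_inventory) we get O(¬reconcile_protocol).
Premise 2 is O(¬reconcile_protocol → publish_inventory); since O(¬reconcile_protocol), deontic closure gives O(publish_inventory).
So O(publish_inventory) holds — publish_inventory is obligatory. None of the other listed options is made obligatory by any chain of premises.

publish_inventory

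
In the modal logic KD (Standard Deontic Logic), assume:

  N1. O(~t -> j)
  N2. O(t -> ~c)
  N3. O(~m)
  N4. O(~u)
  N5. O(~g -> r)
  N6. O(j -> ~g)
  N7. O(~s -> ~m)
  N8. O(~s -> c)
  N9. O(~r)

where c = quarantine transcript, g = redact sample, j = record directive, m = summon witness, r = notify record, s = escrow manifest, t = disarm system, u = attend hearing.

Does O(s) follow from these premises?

Premise 9 states O(~r) outright.
Premise 5 is O(~g -> r); contrapositively O(~r -> g). Since O(~r) holds, K gives O(g).
Premise 6 is O(j -> ~g); contrapositively O(g -> ~j). Since O(g) holds, K gives O(~j).
The contrapositive of premise 1 (O(~t -> j)) is O(~j -> t), and O(~j) is already established, so O(t).
With premise 2, O(t -> ~c), the K-axiom yields O(~c).
The contrapositive of premise 8 (O(~s -> c)) is O(~c -> s), and O(~c) is already established, so O(s).
Premises 3, 4, 7 do not contribute to this derivation.
So O(s) follows.

Yes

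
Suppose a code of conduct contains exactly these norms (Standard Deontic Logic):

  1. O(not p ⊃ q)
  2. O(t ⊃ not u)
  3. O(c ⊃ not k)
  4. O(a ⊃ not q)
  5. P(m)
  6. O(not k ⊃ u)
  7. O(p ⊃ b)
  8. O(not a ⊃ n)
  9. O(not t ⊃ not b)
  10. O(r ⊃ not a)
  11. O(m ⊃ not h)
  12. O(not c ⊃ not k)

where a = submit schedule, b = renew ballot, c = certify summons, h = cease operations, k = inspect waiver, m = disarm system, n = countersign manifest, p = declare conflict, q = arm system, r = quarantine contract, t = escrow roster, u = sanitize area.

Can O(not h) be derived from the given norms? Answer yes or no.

No

Premise 11 is O(m ⊃ not h), but O(m) is not derivable from the premises (the permission P(m) asserts only not O(not m), not O(m)), so it does not yield O(not h).
No other premise forces O(not h). An ideal world satisfying every premise can still have not h false, so O(not h) is not derivable.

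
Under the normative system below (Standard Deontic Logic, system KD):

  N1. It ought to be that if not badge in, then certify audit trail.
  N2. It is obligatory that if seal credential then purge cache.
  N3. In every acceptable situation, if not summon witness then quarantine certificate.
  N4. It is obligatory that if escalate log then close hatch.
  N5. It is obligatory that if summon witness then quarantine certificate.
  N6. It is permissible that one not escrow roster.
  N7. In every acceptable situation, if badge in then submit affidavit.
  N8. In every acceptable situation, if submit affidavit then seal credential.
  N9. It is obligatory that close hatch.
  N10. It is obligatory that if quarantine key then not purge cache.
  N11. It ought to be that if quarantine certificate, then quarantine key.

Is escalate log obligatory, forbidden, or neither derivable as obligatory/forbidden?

Premise 4 is O(escalate_log → close_hatch); even if O(close_hatch) held, inferring O(escalate_log) would be affirming the consequent — invalid.
No premise or chain of K-axiom applications forces O(escalate_log), and none forces O(¬escalate_log). So escalate_log is neither obligatory nor forbidden under these norms.

Neither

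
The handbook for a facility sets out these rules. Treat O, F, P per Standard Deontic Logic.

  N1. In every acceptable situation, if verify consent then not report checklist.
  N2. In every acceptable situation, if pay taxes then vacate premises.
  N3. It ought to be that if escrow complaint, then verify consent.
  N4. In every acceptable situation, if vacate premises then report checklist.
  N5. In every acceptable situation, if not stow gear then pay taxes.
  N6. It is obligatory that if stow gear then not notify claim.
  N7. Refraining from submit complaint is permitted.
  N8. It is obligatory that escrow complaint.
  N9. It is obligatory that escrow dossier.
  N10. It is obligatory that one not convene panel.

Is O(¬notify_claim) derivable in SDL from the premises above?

Yes

Premise 8 gives O(escrow_complaint).
With premise 3, O(escrow_complaint → verify_consent), the K-axiom yields O(verify_consent).
From O(verify_consent) and premise 1, O(verify_consent → ¬report_checklist), we obtain O(¬report_checklist).
The contrapositive of premise 4 (O(vacate_premises → report_checklist)) is O(¬report_checklist → ¬vacate_premises), and O(¬report_checklist) is already established, so O(¬vacate_premises).
Premise 2, O(pay_taxes → vacate_premises), contraposes to O(¬vacate_premises → ¬pay_taxes); with O(¬vacate_premises) we get O(¬pay_taxes).
Premise 5, O(¬stow_gear → pay_taxes), contraposes to O(¬pay_taxes → stow_gear); with O(¬pay_taxes) we get O(stow_gear).
Premise 6 is O(stow_gear → ¬notify_claim); since O(stow_gear), deontic closure gives O(¬notify_claim).
Premises 7, 9, 10 do not contribute to this derivation.
So O(¬notify_claim) follows.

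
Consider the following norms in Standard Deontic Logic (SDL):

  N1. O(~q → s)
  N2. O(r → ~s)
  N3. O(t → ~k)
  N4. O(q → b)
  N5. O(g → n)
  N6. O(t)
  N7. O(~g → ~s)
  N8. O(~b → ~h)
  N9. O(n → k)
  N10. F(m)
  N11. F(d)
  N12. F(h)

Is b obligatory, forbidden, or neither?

Premise 6 gives O(t).
Applying K to premise 3 (O(t → ~k)) and O(t) yields O(~k).
The contrapositive of premise 9 (O(n → k)) is O(~k → ~n), and O(~k) is already established, so O(~n).
Premise 5 is O(g → n); contrapositively O(~n → ~g). Since O(~n) holds, K gives O(~g).
From O(~g) and premise 7, O(~g → ~s), we obtain O(~s).
Premise 1, O(~q → s), contraposes to O(~s → q); with O(~s) we get O(q).
Premise 4 is O(q → b); since O(q), deontic closure gives O(b).
Premises 2, 8, 10, 11, 12 do not contribute to this derivation.
Hence b is obligatory.

Obligatory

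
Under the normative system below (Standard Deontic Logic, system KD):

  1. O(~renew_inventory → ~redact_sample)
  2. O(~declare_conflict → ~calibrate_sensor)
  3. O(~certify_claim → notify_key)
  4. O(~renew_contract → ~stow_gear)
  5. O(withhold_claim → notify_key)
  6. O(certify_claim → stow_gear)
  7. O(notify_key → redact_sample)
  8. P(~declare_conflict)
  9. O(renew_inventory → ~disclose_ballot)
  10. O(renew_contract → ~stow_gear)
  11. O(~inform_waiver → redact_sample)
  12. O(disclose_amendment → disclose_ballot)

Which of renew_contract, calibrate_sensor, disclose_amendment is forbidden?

Premises 4 and 10 cover both cases: O(~renew_contract → ~stow_gear) and O(renew_contract → ~stow_gear). Since ~renew_contract ∨ renew_contract is a tautology, O(~stow_gear) follows.
Premise 6 is O(certify_claim → stow_gear); contrapositively O(~stow_gear → ~certify_claim). Since O(~stow_gear) holds, K gives O(~certify_claim).
Applying K to premise 3 (O(~certify_claim → notify_key)) and O(~certify_claim) yields O(notify_key).
With premise 7, O(notify_key → redact_sample), the K-axiom yields O(redact_sample).
Premise 1 is O(~renew_inventory → ~redact_sample); contrapositively O(redact_sample → renew_inventory). Since O(redact_sample) holds, K gives O(renew_inventory).
With premise 9, O(renew_inventory → ~disclose_ballot), the K-axiom yields O(~disclose_ballot).
The contrapositive of premise 12 (O(disclose_amendment → disclose_ballot)) is O(~disclose_ballot → ~disclose_amendment), and O(~disclose_ballot) is already established, so O(~disclose_amendment).
So O(~disclose_amendment) holds, i.e. disclose_amendment is forbidden. None of the other listed options is forbidden under the premises.

disclose_amendment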